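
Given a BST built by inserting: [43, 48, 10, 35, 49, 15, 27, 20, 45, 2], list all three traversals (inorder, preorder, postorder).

Tree insertion order: [43, 48, 10, 35, 49, 15, 27, 20, 45, 2]
Tree (level-order array): [43, 10, 48, 2, 35, 45, 49, None, None, 15, None, None, None, None, None, None, 27, 20]
Inorder (L, root, R): [2, 10, 15, 20, 27, 35, 43, 45, 48, 49]
Preorder (root, L, R): [43, 10, 2, 35, 15, 27, 20, 48, 45, 49]
Postorder (L, R, root): [2, 20, 27, 15, 35, 10, 45, 49, 48, 43]


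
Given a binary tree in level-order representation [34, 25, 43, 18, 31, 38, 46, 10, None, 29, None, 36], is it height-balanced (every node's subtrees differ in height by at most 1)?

Tree (level-order array): [34, 25, 43, 18, 31, 38, 46, 10, None, 29, None, 36]
Definition: a tree is height-balanced if, at every node, |h(left) - h(right)| <= 1 (empty subtree has height -1).
Bottom-up per-node check:
  node 10: h_left=-1, h_right=-1, diff=0 [OK], height=0
  node 18: h_left=0, h_right=-1, diff=1 [OK], height=1
  node 29: h_left=-1, h_right=-1, diff=0 [OK], height=0
  node 31: h_left=0, h_right=-1, diff=1 [OK], height=1
  node 25: h_left=1, h_right=1, diff=0 [OK], height=2
  node 36: h_left=-1, h_right=-1, diff=0 [OK], height=0
  node 38: h_left=0, h_right=-1, diff=1 [OK], height=1
  node 46: h_left=-1, h_right=-1, diff=0 [OK], height=0
  node 43: h_left=1, h_right=0, diff=1 [OK], height=2
  node 34: h_left=2, h_right=2, diff=0 [OK], height=3
All nodes satisfy the balance condition.
Result: Balanced


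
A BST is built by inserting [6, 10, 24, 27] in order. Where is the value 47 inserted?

Starting tree (level order): [6, None, 10, None, 24, None, 27]
Insertion path: 6 -> 10 -> 24 -> 27
Result: insert 47 as right child of 27
Final tree (level order): [6, None, 10, None, 24, None, 27, None, 47]


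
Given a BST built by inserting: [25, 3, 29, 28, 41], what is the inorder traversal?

Tree insertion order: [25, 3, 29, 28, 41]
Tree (level-order array): [25, 3, 29, None, None, 28, 41]
Inorder traversal: [3, 25, 28, 29, 41]


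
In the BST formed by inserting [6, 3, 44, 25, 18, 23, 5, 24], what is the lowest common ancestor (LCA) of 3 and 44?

Tree insertion order: [6, 3, 44, 25, 18, 23, 5, 24]
Tree (level-order array): [6, 3, 44, None, 5, 25, None, None, None, 18, None, None, 23, None, 24]
In a BST, the LCA of p=3, q=44 is the first node v on the
root-to-leaf path with p <= v <= q (go left if both < v, right if both > v).
Walk from root:
  at 6: 3 <= 6 <= 44, this is the LCA
LCA = 6


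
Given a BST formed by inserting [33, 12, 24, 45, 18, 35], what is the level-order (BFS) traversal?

Tree insertion order: [33, 12, 24, 45, 18, 35]
Tree (level-order array): [33, 12, 45, None, 24, 35, None, 18]
BFS from the root, enqueuing left then right child of each popped node:
  queue [33] -> pop 33, enqueue [12, 45], visited so far: [33]
  queue [12, 45] -> pop 12, enqueue [24], visited so far: [33, 12]
  queue [45, 24] -> pop 45, enqueue [35], visited so far: [33, 12, 45]
  queue [24, 35] -> pop 24, enqueue [18], visited so far: [33, 12, 45, 24]
  queue [35, 18] -> pop 35, enqueue [none], visited so far: [33, 12, 45, 24, 35]
  queue [18] -> pop 18, enqueue [none], visited so far: [33, 12, 45, 24, 35, 18]
Result: [33, 12, 45, 24, 35, 18]


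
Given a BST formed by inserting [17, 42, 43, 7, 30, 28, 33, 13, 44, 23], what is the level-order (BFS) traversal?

Tree insertion order: [17, 42, 43, 7, 30, 28, 33, 13, 44, 23]
Tree (level-order array): [17, 7, 42, None, 13, 30, 43, None, None, 28, 33, None, 44, 23]
BFS from the root, enqueuing left then right child of each popped node:
  queue [17] -> pop 17, enqueue [7, 42], visited so far: [17]
  queue [7, 42] -> pop 7, enqueue [13], visited so far: [17, 7]
  queue [42, 13] -> pop 42, enqueue [30, 43], visited so far: [17, 7, 42]
  queue [13, 30, 43] -> pop 13, enqueue [none], visited so far: [17, 7, 42, 13]
  queue [30, 43] -> pop 30, enqueue [28, 33], visited so far: [17, 7, 42, 13, 30]
  queue [43, 28, 33] -> pop 43, enqueue [44], visited so far: [17, 7, 42, 13, 30, 43]
  queue [28, 33, 44] -> pop 28, enqueue [23], visited so far: [17, 7, 42, 13, 30, 43, 28]
  queue [33, 44, 23] -> pop 33, enqueue [none], visited so far: [17, 7, 42, 13, 30, 43, 28, 33]
  queue [44, 23] -> pop 44, enqueue [none], visited so far: [17, 7, 42, 13, 30, 43, 28, 33, 44]
  queue [23] -> pop 23, enqueue [none], visited so far: [17, 7, 42, 13, 30, 43, 28, 33, 44, 23]
Result: [17, 7, 42, 13, 30, 43, 28, 33, 44, 23]


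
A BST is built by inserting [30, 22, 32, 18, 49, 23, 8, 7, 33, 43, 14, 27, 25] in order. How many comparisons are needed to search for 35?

Search path for 35: 30 -> 32 -> 49 -> 33 -> 43
Found: False
Comparisons: 5


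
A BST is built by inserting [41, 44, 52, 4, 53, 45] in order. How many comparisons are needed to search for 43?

Search path for 43: 41 -> 44
Found: False
Comparisons: 2


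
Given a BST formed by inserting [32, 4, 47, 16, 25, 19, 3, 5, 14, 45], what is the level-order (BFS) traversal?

Tree insertion order: [32, 4, 47, 16, 25, 19, 3, 5, 14, 45]
Tree (level-order array): [32, 4, 47, 3, 16, 45, None, None, None, 5, 25, None, None, None, 14, 19]
BFS from the root, enqueuing left then right child of each popped node:
  queue [32] -> pop 32, enqueue [4, 47], visited so far: [32]
  queue [4, 47] -> pop 4, enqueue [3, 16], visited so far: [32, 4]
  queue [47, 3, 16] -> pop 47, enqueue [45], visited so far: [32, 4, 47]
  queue [3, 16, 45] -> pop 3, enqueue [none], visited so far: [32, 4, 47, 3]
  queue [16, 45] -> pop 16, enqueue [5, 25], visited so far: [32, 4, 47, 3, 16]
  queue [45, 5, 25] -> pop 45, enqueue [none], visited so far: [32, 4, 47, 3, 16, 45]
  queue [5, 25] -> pop 5, enqueue [14], visited so far: [32, 4, 47, 3, 16, 45, 5]
  queue [25, 14] -> pop 25, enqueue [19], visited so far: [32, 4, 47, 3, 16, 45, 5, 25]
  queue [14, 19] -> pop 14, enqueue [none], visited so far: [32, 4, 47, 3, 16, 45, 5, 25, 14]
  queue [19] -> pop 19, enqueue [none], visited so far: [32, 4, 47, 3, 16, 45, 5, 25, 14, 19]
Result: [32, 4, 47, 3, 16, 45, 5, 25, 14, 19]


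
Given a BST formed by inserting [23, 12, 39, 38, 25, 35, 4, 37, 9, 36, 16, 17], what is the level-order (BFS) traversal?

Tree insertion order: [23, 12, 39, 38, 25, 35, 4, 37, 9, 36, 16, 17]
Tree (level-order array): [23, 12, 39, 4, 16, 38, None, None, 9, None, 17, 25, None, None, None, None, None, None, 35, None, 37, 36]
BFS from the root, enqueuing left then right child of each popped node:
  queue [23] -> pop 23, enqueue [12, 39], visited so far: [23]
  queue [12, 39] -> pop 12, enqueue [4, 16], visited so far: [23, 12]
  queue [39, 4, 16] -> pop 39, enqueue [38], visited so far: [23, 12, 39]
  queue [4, 16, 38] -> pop 4, enqueue [9], visited so far: [23, 12, 39, 4]
  queue [16, 38, 9] -> pop 16, enqueue [17], visited so far: [23, 12, 39, 4, 16]
  queue [38, 9, 17] -> pop 38, enqueue [25], visited so far: [23, 12, 39, 4, 16, 38]
  queue [9, 17, 25] -> pop 9, enqueue [none], visited so far: [23, 12, 39, 4, 16, 38, 9]
  queue [17, 25] -> pop 17, enqueue [none], visited so far: [23, 12, 39, 4, 16, 38, 9, 17]
  queue [25] -> pop 25, enqueue [35], visited so far: [23, 12, 39, 4, 16, 38, 9, 17, 25]
  queue [35] -> pop 35, enqueue [37], visited so far: [23, 12, 39, 4, 16, 38, 9, 17, 25, 35]
  queue [37] -> pop 37, enqueue [36], visited so far: [23, 12, 39, 4, 16, 38, 9, 17, 25, 35, 37]
  queue [36] -> pop 36, enqueue [none], visited so far: [23, 12, 39, 4, 16, 38, 9, 17, 25, 35, 37, 36]
Result: [23, 12, 39, 4, 16, 38, 9, 17, 25, 35, 37, 36]


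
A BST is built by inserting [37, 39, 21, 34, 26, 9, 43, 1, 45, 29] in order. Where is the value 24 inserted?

Starting tree (level order): [37, 21, 39, 9, 34, None, 43, 1, None, 26, None, None, 45, None, None, None, 29]
Insertion path: 37 -> 21 -> 34 -> 26
Result: insert 24 as left child of 26
Final tree (level order): [37, 21, 39, 9, 34, None, 43, 1, None, 26, None, None, 45, None, None, 24, 29]


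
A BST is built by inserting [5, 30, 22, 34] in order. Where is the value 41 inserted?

Starting tree (level order): [5, None, 30, 22, 34]
Insertion path: 5 -> 30 -> 34
Result: insert 41 as right child of 34
Final tree (level order): [5, None, 30, 22, 34, None, None, None, 41]


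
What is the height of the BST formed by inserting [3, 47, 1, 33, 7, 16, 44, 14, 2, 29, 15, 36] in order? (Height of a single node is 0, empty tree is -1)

Insertion order: [3, 47, 1, 33, 7, 16, 44, 14, 2, 29, 15, 36]
Tree (level-order array): [3, 1, 47, None, 2, 33, None, None, None, 7, 44, None, 16, 36, None, 14, 29, None, None, None, 15]
Compute height bottom-up (empty subtree = -1):
  height(2) = 1 + max(-1, -1) = 0
  height(1) = 1 + max(-1, 0) = 1
  height(15) = 1 + max(-1, -1) = 0
  height(14) = 1 + max(-1, 0) = 1
  height(29) = 1 + max(-1, -1) = 0
  height(16) = 1 + max(1, 0) = 2
  height(7) = 1 + max(-1, 2) = 3
  height(36) = 1 + max(-1, -1) = 0
  height(44) = 1 + max(0, -1) = 1
  height(33) = 1 + max(3, 1) = 4
  height(47) = 1 + max(4, -1) = 5
  height(3) = 1 + max(1, 5) = 6
Height = 6


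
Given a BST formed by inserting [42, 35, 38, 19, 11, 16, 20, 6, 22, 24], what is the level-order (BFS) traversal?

Tree insertion order: [42, 35, 38, 19, 11, 16, 20, 6, 22, 24]
Tree (level-order array): [42, 35, None, 19, 38, 11, 20, None, None, 6, 16, None, 22, None, None, None, None, None, 24]
BFS from the root, enqueuing left then right child of each popped node:
  queue [42] -> pop 42, enqueue [35], visited so far: [42]
  queue [35] -> pop 35, enqueue [19, 38], visited so far: [42, 35]
  queue [19, 38] -> pop 19, enqueue [11, 20], visited so far: [42, 35, 19]
  queue [38, 11, 20] -> pop 38, enqueue [none], visited so far: [42, 35, 19, 38]
  queue [11, 20] -> pop 11, enqueue [6, 16], visited so far: [42, 35, 19, 38, 11]
  queue [20, 6, 16] -> pop 20, enqueue [22], visited so far: [42, 35, 19, 38, 11, 20]
  queue [6, 16, 22] -> pop 6, enqueue [none], visited so far: [42, 35, 19, 38, 11, 20, 6]
  queue [16, 22] -> pop 16, enqueue [none], visited so far: [42, 35, 19, 38, 11, 20, 6, 16]
  queue [22] -> pop 22, enqueue [24], visited so far: [42, 35, 19, 38, 11, 20, 6, 16, 22]
  queue [24] -> pop 24, enqueue [none], visited so far: [42, 35, 19, 38, 11, 20, 6, 16, 22, 24]
Result: [42, 35, 19, 38, 11, 20, 6, 16, 22, 24]


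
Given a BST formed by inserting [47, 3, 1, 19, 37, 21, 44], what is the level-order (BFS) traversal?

Tree insertion order: [47, 3, 1, 19, 37, 21, 44]
Tree (level-order array): [47, 3, None, 1, 19, None, None, None, 37, 21, 44]
BFS from the root, enqueuing left then right child of each popped node:
  queue [47] -> pop 47, enqueue [3], visited so far: [47]
  queue [3] -> pop 3, enqueue [1, 19], visited so far: [47, 3]
  queue [1, 19] -> pop 1, enqueue [none], visited so far: [47, 3, 1]
  queue [19] -> pop 19, enqueue [37], visited so far: [47, 3, 1, 19]
  queue [37] -> pop 37, enqueue [21, 44], visited so far: [47, 3, 1, 19, 37]
  queue [21, 44] -> pop 21, enqueue [none], visited so far: [47, 3, 1, 19, 37, 21]
  queue [44] -> pop 44, enqueue [none], visited so far: [47, 3, 1, 19, 37, 21, 44]
Result: [47, 3, 1, 19, 37, 21, 44]


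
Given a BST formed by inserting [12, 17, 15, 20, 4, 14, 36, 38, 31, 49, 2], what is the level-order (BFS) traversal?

Tree insertion order: [12, 17, 15, 20, 4, 14, 36, 38, 31, 49, 2]
Tree (level-order array): [12, 4, 17, 2, None, 15, 20, None, None, 14, None, None, 36, None, None, 31, 38, None, None, None, 49]
BFS from the root, enqueuing left then right child of each popped node:
  queue [12] -> pop 12, enqueue [4, 17], visited so far: [12]
  queue [4, 17] -> pop 4, enqueue [2], visited so far: [12, 4]
  queue [17, 2] -> pop 17, enqueue [15, 20], visited so far: [12, 4, 17]
  queue [2, 15, 20] -> pop 2, enqueue [none], visited so far: [12, 4, 17, 2]
  queue [15, 20] -> pop 15, enqueue [14], visited so far: [12, 4, 17, 2, 15]
  queue [20, 14] -> pop 20, enqueue [36], visited so far: [12, 4, 17, 2, 15, 20]
  queue [14, 36] -> pop 14, enqueue [none], visited so far: [12, 4, 17, 2, 15, 20, 14]
  queue [36] -> pop 36, enqueue [31, 38], visited so far: [12, 4, 17, 2, 15, 20, 14, 36]
  queue [31, 38] -> pop 31, enqueue [none], visited so far: [12, 4, 17, 2, 15, 20, 14, 36, 31]
  queue [38] -> pop 38, enqueue [49], visited so far: [12, 4, 17, 2, 15, 20, 14, 36, 31, 38]
  queue [49] -> pop 49, enqueue [none], visited so far: [12, 4, 17, 2, 15, 20, 14, 36, 31, 38, 49]
Result: [12, 4, 17, 2, 15, 20, 14, 36, 31, 38, 49]


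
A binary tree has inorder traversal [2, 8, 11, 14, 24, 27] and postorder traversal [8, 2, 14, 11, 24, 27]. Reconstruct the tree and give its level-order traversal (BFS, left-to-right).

Inorder:   [2, 8, 11, 14, 24, 27]
Postorder: [8, 2, 14, 11, 24, 27]
Algorithm: postorder visits root last, so walk postorder right-to-left;
each value is the root of the current inorder slice — split it at that
value, recurse on the right subtree first, then the left.
Recursive splits:
  root=27; inorder splits into left=[2, 8, 11, 14, 24], right=[]
  root=24; inorder splits into left=[2, 8, 11, 14], right=[]
  root=11; inorder splits into left=[2, 8], right=[14]
  root=14; inorder splits into left=[], right=[]
  root=2; inorder splits into left=[], right=[8]
  root=8; inorder splits into left=[], right=[]
Reconstructed level-order: [27, 24, 11, 2, 14, 8]


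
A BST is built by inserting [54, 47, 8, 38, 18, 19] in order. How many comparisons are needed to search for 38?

Search path for 38: 54 -> 47 -> 8 -> 38
Found: True
Comparisons: 4


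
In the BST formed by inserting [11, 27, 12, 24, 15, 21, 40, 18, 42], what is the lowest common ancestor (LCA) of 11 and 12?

Tree insertion order: [11, 27, 12, 24, 15, 21, 40, 18, 42]
Tree (level-order array): [11, None, 27, 12, 40, None, 24, None, 42, 15, None, None, None, None, 21, 18]
In a BST, the LCA of p=11, q=12 is the first node v on the
root-to-leaf path with p <= v <= q (go left if both < v, right if both > v).
Walk from root:
  at 11: 11 <= 11 <= 12, this is the LCA
LCA = 11


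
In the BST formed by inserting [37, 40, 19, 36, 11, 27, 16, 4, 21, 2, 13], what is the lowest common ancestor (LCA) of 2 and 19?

Tree insertion order: [37, 40, 19, 36, 11, 27, 16, 4, 21, 2, 13]
Tree (level-order array): [37, 19, 40, 11, 36, None, None, 4, 16, 27, None, 2, None, 13, None, 21]
In a BST, the LCA of p=2, q=19 is the first node v on the
root-to-leaf path with p <= v <= q (go left if both < v, right if both > v).
Walk from root:
  at 37: both 2 and 19 < 37, go left
  at 19: 2 <= 19 <= 19, this is the LCA
LCA = 19


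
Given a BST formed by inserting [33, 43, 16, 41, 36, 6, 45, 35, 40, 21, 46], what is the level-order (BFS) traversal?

Tree insertion order: [33, 43, 16, 41, 36, 6, 45, 35, 40, 21, 46]
Tree (level-order array): [33, 16, 43, 6, 21, 41, 45, None, None, None, None, 36, None, None, 46, 35, 40]
BFS from the root, enqueuing left then right child of each popped node:
  queue [33] -> pop 33, enqueue [16, 43], visited so far: [33]
  queue [16, 43] -> pop 16, enqueue [6, 21], visited so far: [33, 16]
  queue [43, 6, 21] -> pop 43, enqueue [41, 45], visited so far: [33, 16, 43]
  queue [6, 21, 41, 45] -> pop 6, enqueue [none], visited so far: [33, 16, 43, 6]
  queue [21, 41, 45] -> pop 21, enqueue [none], visited so far: [33, 16, 43, 6, 21]
  queue [41, 45] -> pop 41, enqueue [36], visited so far: [33, 16, 43, 6, 21, 41]
  queue [45, 36] -> pop 45, enqueue [46], visited so far: [33, 16, 43, 6, 21, 41, 45]
  queue [36, 46] -> pop 36, enqueue [35, 40], visited so far: [33, 16, 43, 6, 21, 41, 45, 36]
  queue [46, 35, 40] -> pop 46, enqueue [none], visited so far: [33, 16, 43, 6, 21, 41, 45, 36, 46]
  queue [35, 40] -> pop 35, enqueue [none], visited so far: [33, 16, 43, 6, 21, 41, 45, 36, 46, 35]
  queue [40] -> pop 40, enqueue [none], visited so far: [33, 16, 43, 6, 21, 41, 45, 36, 46, 35, 40]
Result: [33, 16, 43, 6, 21, 41, 45, 36, 46, 35, 40]


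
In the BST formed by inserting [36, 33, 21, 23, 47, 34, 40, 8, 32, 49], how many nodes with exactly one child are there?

Tree built from: [36, 33, 21, 23, 47, 34, 40, 8, 32, 49]
Tree (level-order array): [36, 33, 47, 21, 34, 40, 49, 8, 23, None, None, None, None, None, None, None, None, None, 32]
Rule: These are nodes with exactly 1 non-null child.
Per-node child counts:
  node 36: 2 child(ren)
  node 33: 2 child(ren)
  node 21: 2 child(ren)
  node 8: 0 child(ren)
  node 23: 1 child(ren)
  node 32: 0 child(ren)
  node 34: 0 child(ren)
  node 47: 2 child(ren)
  node 40: 0 child(ren)
  node 49: 0 child(ren)
Matching nodes: [23]
Count of nodes with exactly one child: 1


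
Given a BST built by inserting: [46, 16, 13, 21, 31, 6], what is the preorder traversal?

Tree insertion order: [46, 16, 13, 21, 31, 6]
Tree (level-order array): [46, 16, None, 13, 21, 6, None, None, 31]
Preorder traversal: [46, 16, 13, 6, 21, 31]


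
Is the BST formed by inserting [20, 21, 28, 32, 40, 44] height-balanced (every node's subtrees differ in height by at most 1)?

Tree (level-order array): [20, None, 21, None, 28, None, 32, None, 40, None, 44]
Definition: a tree is height-balanced if, at every node, |h(left) - h(right)| <= 1 (empty subtree has height -1).
Bottom-up per-node check:
  node 44: h_left=-1, h_right=-1, diff=0 [OK], height=0
  node 40: h_left=-1, h_right=0, diff=1 [OK], height=1
  node 32: h_left=-1, h_right=1, diff=2 [FAIL (|-1-1|=2 > 1)], height=2
  node 28: h_left=-1, h_right=2, diff=3 [FAIL (|-1-2|=3 > 1)], height=3
  node 21: h_left=-1, h_right=3, diff=4 [FAIL (|-1-3|=4 > 1)], height=4
  node 20: h_left=-1, h_right=4, diff=5 [FAIL (|-1-4|=5 > 1)], height=5
Node 32 violates the condition: |-1 - 1| = 2 > 1.
Result: Not balanced


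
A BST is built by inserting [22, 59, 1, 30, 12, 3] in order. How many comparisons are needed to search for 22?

Search path for 22: 22
Found: True
Comparisons: 1


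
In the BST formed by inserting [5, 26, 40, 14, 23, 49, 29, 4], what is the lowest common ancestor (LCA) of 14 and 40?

Tree insertion order: [5, 26, 40, 14, 23, 49, 29, 4]
Tree (level-order array): [5, 4, 26, None, None, 14, 40, None, 23, 29, 49]
In a BST, the LCA of p=14, q=40 is the first node v on the
root-to-leaf path with p <= v <= q (go left if both < v, right if both > v).
Walk from root:
  at 5: both 14 and 40 > 5, go right
  at 26: 14 <= 26 <= 40, this is the LCA
LCA = 26


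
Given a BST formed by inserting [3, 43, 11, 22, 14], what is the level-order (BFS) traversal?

Tree insertion order: [3, 43, 11, 22, 14]
Tree (level-order array): [3, None, 43, 11, None, None, 22, 14]
BFS from the root, enqueuing left then right child of each popped node:
  queue [3] -> pop 3, enqueue [43], visited so far: [3]
  queue [43] -> pop 43, enqueue [11], visited so far: [3, 43]
  queue [11] -> pop 11, enqueue [22], visited so far: [3, 43, 11]
  queue [22] -> pop 22, enqueue [14], visited so far: [3, 43, 11, 22]
  queue [14] -> pop 14, enqueue [none], visited so far: [3, 43, 11, 22, 14]
Result: [3, 43, 11, 22, 14]


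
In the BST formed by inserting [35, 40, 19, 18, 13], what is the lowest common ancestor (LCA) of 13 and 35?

Tree insertion order: [35, 40, 19, 18, 13]
Tree (level-order array): [35, 19, 40, 18, None, None, None, 13]
In a BST, the LCA of p=13, q=35 is the first node v on the
root-to-leaf path with p <= v <= q (go left if both < v, right if both > v).
Walk from root:
  at 35: 13 <= 35 <= 35, this is the LCA
LCA = 35


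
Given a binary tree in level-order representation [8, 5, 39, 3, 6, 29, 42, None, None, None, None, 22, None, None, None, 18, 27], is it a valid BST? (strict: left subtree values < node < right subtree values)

Level-order array: [8, 5, 39, 3, 6, 29, 42, None, None, None, None, 22, None, None, None, 18, 27]
Validate using subtree bounds (lo, hi): at each node, require lo < value < hi,
then recurse left with hi=value and right with lo=value.
Preorder trace (stopping at first violation):
  at node 8 with bounds (-inf, +inf): OK
  at node 5 with bounds (-inf, 8): OK
  at node 3 with bounds (-inf, 5): OK
  at node 6 with bounds (5, 8): OK
  at node 39 with bounds (8, +inf): OK
  at node 29 with bounds (8, 39): OK
  at node 22 with bounds (8, 29): OK
  at node 18 with bounds (8, 22): OK
  at node 27 with bounds (22, 29): OK
  at node 42 with bounds (39, +inf): OK
No violation found at any node.
Result: Valid BST


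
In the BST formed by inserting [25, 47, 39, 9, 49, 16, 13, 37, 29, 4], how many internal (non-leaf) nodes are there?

Tree built from: [25, 47, 39, 9, 49, 16, 13, 37, 29, 4]
Tree (level-order array): [25, 9, 47, 4, 16, 39, 49, None, None, 13, None, 37, None, None, None, None, None, 29]
Rule: An internal node has at least one child.
Per-node child counts:
  node 25: 2 child(ren)
  node 9: 2 child(ren)
  node 4: 0 child(ren)
  node 16: 1 child(ren)
  node 13: 0 child(ren)
  node 47: 2 child(ren)
  node 39: 1 child(ren)
  node 37: 1 child(ren)
  node 29: 0 child(ren)
  node 49: 0 child(ren)
Matching nodes: [25, 9, 16, 47, 39, 37]
Count of internal (non-leaf) nodes: 6


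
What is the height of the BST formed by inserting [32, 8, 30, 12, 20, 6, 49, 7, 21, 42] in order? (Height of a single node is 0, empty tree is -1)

Insertion order: [32, 8, 30, 12, 20, 6, 49, 7, 21, 42]
Tree (level-order array): [32, 8, 49, 6, 30, 42, None, None, 7, 12, None, None, None, None, None, None, 20, None, 21]
Compute height bottom-up (empty subtree = -1):
  height(7) = 1 + max(-1, -1) = 0
  height(6) = 1 + max(-1, 0) = 1
  height(21) = 1 + max(-1, -1) = 0
  height(20) = 1 + max(-1, 0) = 1
  height(12) = 1 + max(-1, 1) = 2
  height(30) = 1 + max(2, -1) = 3
  height(8) = 1 + max(1, 3) = 4
  height(42) = 1 + max(-1, -1) = 0
  height(49) = 1 + max(0, -1) = 1
  height(32) = 1 + max(4, 1) = 5
Height = 5


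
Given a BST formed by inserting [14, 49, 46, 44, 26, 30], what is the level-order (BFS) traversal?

Tree insertion order: [14, 49, 46, 44, 26, 30]
Tree (level-order array): [14, None, 49, 46, None, 44, None, 26, None, None, 30]
BFS from the root, enqueuing left then right child of each popped node:
  queue [14] -> pop 14, enqueue [49], visited so far: [14]
  queue [49] -> pop 49, enqueue [46], visited so far: [14, 49]
  queue [46] -> pop 46, enqueue [44], visited so far: [14, 49, 46]
  queue [44] -> pop 44, enqueue [26], visited so far: [14, 49, 46, 44]
  queue [26] -> pop 26, enqueue [30], visited so far: [14, 49, 46, 44, 26]
  queue [30] -> pop 30, enqueue [none], visited so far: [14, 49, 46, 44, 26, 30]
Result: [14, 49, 46, 44, 26, 30]


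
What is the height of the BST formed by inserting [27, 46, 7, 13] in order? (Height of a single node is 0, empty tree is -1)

Insertion order: [27, 46, 7, 13]
Tree (level-order array): [27, 7, 46, None, 13]
Compute height bottom-up (empty subtree = -1):
  height(13) = 1 + max(-1, -1) = 0
  height(7) = 1 + max(-1, 0) = 1
  height(46) = 1 + max(-1, -1) = 0
  height(27) = 1 + max(1, 0) = 2
Height = 2


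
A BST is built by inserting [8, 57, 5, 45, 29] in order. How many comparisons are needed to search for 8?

Search path for 8: 8
Found: True
Comparisons: 1


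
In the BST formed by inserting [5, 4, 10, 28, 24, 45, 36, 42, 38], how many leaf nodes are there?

Tree built from: [5, 4, 10, 28, 24, 45, 36, 42, 38]
Tree (level-order array): [5, 4, 10, None, None, None, 28, 24, 45, None, None, 36, None, None, 42, 38]
Rule: A leaf has 0 children.
Per-node child counts:
  node 5: 2 child(ren)
  node 4: 0 child(ren)
  node 10: 1 child(ren)
  node 28: 2 child(ren)
  node 24: 0 child(ren)
  node 45: 1 child(ren)
  node 36: 1 child(ren)
  node 42: 1 child(ren)
  node 38: 0 child(ren)
Matching nodes: [4, 24, 38]
Count of leaf nodes: 3


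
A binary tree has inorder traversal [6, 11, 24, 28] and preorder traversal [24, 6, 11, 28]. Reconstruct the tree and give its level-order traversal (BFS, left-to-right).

Inorder:  [6, 11, 24, 28]
Preorder: [24, 6, 11, 28]
Algorithm: preorder visits root first, so consume preorder in order;
for each root, split the current inorder slice at that value into
left-subtree inorder and right-subtree inorder, then recurse.
Recursive splits:
  root=24; inorder splits into left=[6, 11], right=[28]
  root=6; inorder splits into left=[], right=[11]
  root=11; inorder splits into left=[], right=[]
  root=28; inorder splits into left=[], right=[]
Reconstructed level-order: [24, 6, 28, 11]


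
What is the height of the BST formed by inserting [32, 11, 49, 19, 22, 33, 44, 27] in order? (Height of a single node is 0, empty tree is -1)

Insertion order: [32, 11, 49, 19, 22, 33, 44, 27]
Tree (level-order array): [32, 11, 49, None, 19, 33, None, None, 22, None, 44, None, 27]
Compute height bottom-up (empty subtree = -1):
  height(27) = 1 + max(-1, -1) = 0
  height(22) = 1 + max(-1, 0) = 1
  height(19) = 1 + max(-1, 1) = 2
  height(11) = 1 + max(-1, 2) = 3
  height(44) = 1 + max(-1, -1) = 0
  height(33) = 1 + max(-1, 0) = 1
  height(49) = 1 + max(1, -1) = 2
  height(32) = 1 + max(3, 2) = 4
Height = 4


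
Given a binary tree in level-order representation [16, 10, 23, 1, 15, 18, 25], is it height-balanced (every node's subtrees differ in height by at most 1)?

Tree (level-order array): [16, 10, 23, 1, 15, 18, 25]
Definition: a tree is height-balanced if, at every node, |h(left) - h(right)| <= 1 (empty subtree has height -1).
Bottom-up per-node check:
  node 1: h_left=-1, h_right=-1, diff=0 [OK], height=0
  node 15: h_left=-1, h_right=-1, diff=0 [OK], height=0
  node 10: h_left=0, h_right=0, diff=0 [OK], height=1
  node 18: h_left=-1, h_right=-1, diff=0 [OK], height=0
  node 25: h_left=-1, h_right=-1, diff=0 [OK], height=0
  node 23: h_left=0, h_right=0, diff=0 [OK], height=1
  node 16: h_left=1, h_right=1, diff=0 [OK], height=2
All nodes satisfy the balance condition.
Result: Balanced


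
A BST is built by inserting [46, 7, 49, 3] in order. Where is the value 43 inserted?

Starting tree (level order): [46, 7, 49, 3]
Insertion path: 46 -> 7
Result: insert 43 as right child of 7
Final tree (level order): [46, 7, 49, 3, 43]


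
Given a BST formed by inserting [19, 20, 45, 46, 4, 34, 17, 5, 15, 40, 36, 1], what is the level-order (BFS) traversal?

Tree insertion order: [19, 20, 45, 46, 4, 34, 17, 5, 15, 40, 36, 1]
Tree (level-order array): [19, 4, 20, 1, 17, None, 45, None, None, 5, None, 34, 46, None, 15, None, 40, None, None, None, None, 36]
BFS from the root, enqueuing left then right child of each popped node:
  queue [19] -> pop 19, enqueue [4, 20], visited so far: [19]
  queue [4, 20] -> pop 4, enqueue [1, 17], visited so far: [19, 4]
  queue [20, 1, 17] -> pop 20, enqueue [45], visited so far: [19, 4, 20]
  queue [1, 17, 45] -> pop 1, enqueue [none], visited so far: [19, 4, 20, 1]
  queue [17, 45] -> pop 17, enqueue [5], visited so far: [19, 4, 20, 1, 17]
  queue [45, 5] -> pop 45, enqueue [34, 46], visited so far: [19, 4, 20, 1, 17, 45]
  queue [5, 34, 46] -> pop 5, enqueue [15], visited so far: [19, 4, 20, 1, 17, 45, 5]
  queue [34, 46, 15] -> pop 34, enqueue [40], visited so far: [19, 4, 20, 1, 17, 45, 5, 34]
  queue [46, 15, 40] -> pop 46, enqueue [none], visited so far: [19, 4, 20, 1, 17, 45, 5, 34, 46]
  queue [15, 40] -> pop 15, enqueue [none], visited so far: [19, 4, 20, 1, 17, 45, 5, 34, 46, 15]
  queue [40] -> pop 40, enqueue [36], visited so far: [19, 4, 20, 1, 17, 45, 5, 34, 46, 15, 40]
  queue [36] -> pop 36, enqueue [none], visited so far: [19, 4, 20, 1, 17, 45, 5, 34, 46, 15, 40, 36]
Result: [19, 4, 20, 1, 17, 45, 5, 34, 46, 15, 40, 36]


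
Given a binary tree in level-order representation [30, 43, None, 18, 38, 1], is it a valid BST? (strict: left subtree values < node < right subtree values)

Level-order array: [30, 43, None, 18, 38, 1]
Validate using subtree bounds (lo, hi): at each node, require lo < value < hi,
then recurse left with hi=value and right with lo=value.
Preorder trace (stopping at first violation):
  at node 30 with bounds (-inf, +inf): OK
  at node 43 with bounds (-inf, 30): VIOLATION
Node 43 violates its bound: not (-inf < 43 < 30).
Result: Not a valid BST


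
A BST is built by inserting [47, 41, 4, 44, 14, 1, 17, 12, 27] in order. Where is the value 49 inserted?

Starting tree (level order): [47, 41, None, 4, 44, 1, 14, None, None, None, None, 12, 17, None, None, None, 27]
Insertion path: 47
Result: insert 49 as right child of 47
Final tree (level order): [47, 41, 49, 4, 44, None, None, 1, 14, None, None, None, None, 12, 17, None, None, None, 27]


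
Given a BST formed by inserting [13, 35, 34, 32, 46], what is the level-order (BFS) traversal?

Tree insertion order: [13, 35, 34, 32, 46]
Tree (level-order array): [13, None, 35, 34, 46, 32]
BFS from the root, enqueuing left then right child of each popped node:
  queue [13] -> pop 13, enqueue [35], visited so far: [13]
  queue [35] -> pop 35, enqueue [34, 46], visited so far: [13, 35]
  queue [34, 46] -> pop 34, enqueue [32], visited so far: [13, 35, 34]
  queue [46, 32] -> pop 46, enqueue [none], visited so far: [13, 35, 34, 46]
  queue [32] -> pop 32, enqueue [none], visited so far: [13, 35, 34, 46, 32]
Result: [13, 35, 34, 46, 32]


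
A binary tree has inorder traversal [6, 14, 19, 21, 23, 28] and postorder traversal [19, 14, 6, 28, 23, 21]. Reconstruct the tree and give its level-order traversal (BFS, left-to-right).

Inorder:   [6, 14, 19, 21, 23, 28]
Postorder: [19, 14, 6, 28, 23, 21]
Algorithm: postorder visits root last, so walk postorder right-to-left;
each value is the root of the current inorder slice — split it at that
value, recurse on the right subtree first, then the left.
Recursive splits:
  root=21; inorder splits into left=[6, 14, 19], right=[23, 28]
  root=23; inorder splits into left=[], right=[28]
  root=28; inorder splits into left=[], right=[]
  root=6; inorder splits into left=[], right=[14, 19]
  root=14; inorder splits into left=[], right=[19]
  root=19; inorder splits into left=[], right=[]
Reconstructed level-order: [21, 6, 23, 14, 28, 19]


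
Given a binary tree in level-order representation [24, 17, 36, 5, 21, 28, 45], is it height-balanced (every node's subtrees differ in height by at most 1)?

Tree (level-order array): [24, 17, 36, 5, 21, 28, 45]
Definition: a tree is height-balanced if, at every node, |h(left) - h(right)| <= 1 (empty subtree has height -1).
Bottom-up per-node check:
  node 5: h_left=-1, h_right=-1, diff=0 [OK], height=0
  node 21: h_left=-1, h_right=-1, diff=0 [OK], height=0
  node 17: h_left=0, h_right=0, diff=0 [OK], height=1
  node 28: h_left=-1, h_right=-1, diff=0 [OK], height=0
  node 45: h_left=-1, h_right=-1, diff=0 [OK], height=0
  node 36: h_left=0, h_right=0, diff=0 [OK], height=1
  node 24: h_left=1, h_right=1, diff=0 [OK], height=2
All nodes satisfy the balance condition.
Result: Balanced


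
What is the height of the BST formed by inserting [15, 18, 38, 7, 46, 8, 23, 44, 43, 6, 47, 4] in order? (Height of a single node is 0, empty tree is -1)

Insertion order: [15, 18, 38, 7, 46, 8, 23, 44, 43, 6, 47, 4]
Tree (level-order array): [15, 7, 18, 6, 8, None, 38, 4, None, None, None, 23, 46, None, None, None, None, 44, 47, 43]
Compute height bottom-up (empty subtree = -1):
  height(4) = 1 + max(-1, -1) = 0
  height(6) = 1 + max(0, -1) = 1
  height(8) = 1 + max(-1, -1) = 0
  height(7) = 1 + max(1, 0) = 2
  height(23) = 1 + max(-1, -1) = 0
  height(43) = 1 + max(-1, -1) = 0
  height(44) = 1 + max(0, -1) = 1
  height(47) = 1 + max(-1, -1) = 0
  height(46) = 1 + max(1, 0) = 2
  height(38) = 1 + max(0, 2) = 3
  height(18) = 1 + max(-1, 3) = 4
  height(15) = 1 + max(2, 4) = 5
Height = 5


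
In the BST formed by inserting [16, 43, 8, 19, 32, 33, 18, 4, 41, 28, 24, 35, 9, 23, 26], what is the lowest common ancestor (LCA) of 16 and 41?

Tree insertion order: [16, 43, 8, 19, 32, 33, 18, 4, 41, 28, 24, 35, 9, 23, 26]
Tree (level-order array): [16, 8, 43, 4, 9, 19, None, None, None, None, None, 18, 32, None, None, 28, 33, 24, None, None, 41, 23, 26, 35]
In a BST, the LCA of p=16, q=41 is the first node v on the
root-to-leaf path with p <= v <= q (go left if both < v, right if both > v).
Walk from root:
  at 16: 16 <= 16 <= 41, this is the LCA
LCA = 16


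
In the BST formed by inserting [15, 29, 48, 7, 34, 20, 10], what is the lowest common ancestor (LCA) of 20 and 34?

Tree insertion order: [15, 29, 48, 7, 34, 20, 10]
Tree (level-order array): [15, 7, 29, None, 10, 20, 48, None, None, None, None, 34]
In a BST, the LCA of p=20, q=34 is the first node v on the
root-to-leaf path with p <= v <= q (go left if both < v, right if both > v).
Walk from root:
  at 15: both 20 and 34 > 15, go right
  at 29: 20 <= 29 <= 34, this is the LCA
LCA = 29


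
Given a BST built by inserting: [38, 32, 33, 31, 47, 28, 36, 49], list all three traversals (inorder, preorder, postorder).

Tree insertion order: [38, 32, 33, 31, 47, 28, 36, 49]
Tree (level-order array): [38, 32, 47, 31, 33, None, 49, 28, None, None, 36]
Inorder (L, root, R): [28, 31, 32, 33, 36, 38, 47, 49]
Preorder (root, L, R): [38, 32, 31, 28, 33, 36, 47, 49]
Postorder (L, R, root): [28, 31, 36, 33, 32, 49, 47, 38]


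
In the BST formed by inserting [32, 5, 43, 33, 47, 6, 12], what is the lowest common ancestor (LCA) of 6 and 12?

Tree insertion order: [32, 5, 43, 33, 47, 6, 12]
Tree (level-order array): [32, 5, 43, None, 6, 33, 47, None, 12]
In a BST, the LCA of p=6, q=12 is the first node v on the
root-to-leaf path with p <= v <= q (go left if both < v, right if both > v).
Walk from root:
  at 32: both 6 and 12 < 32, go left
  at 5: both 6 and 12 > 5, go right
  at 6: 6 <= 6 <= 12, this is the LCA
LCA = 6


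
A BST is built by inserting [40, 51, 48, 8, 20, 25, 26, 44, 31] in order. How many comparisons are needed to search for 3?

Search path for 3: 40 -> 8
Found: False
Comparisons: 2


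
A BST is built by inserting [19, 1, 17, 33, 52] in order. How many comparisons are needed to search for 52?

Search path for 52: 19 -> 33 -> 52
Found: True
Comparisons: 3


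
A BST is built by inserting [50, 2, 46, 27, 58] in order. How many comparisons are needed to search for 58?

Search path for 58: 50 -> 58
Found: True
Comparisons: 2


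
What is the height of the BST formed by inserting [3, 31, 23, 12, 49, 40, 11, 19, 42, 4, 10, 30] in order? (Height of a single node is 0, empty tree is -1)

Insertion order: [3, 31, 23, 12, 49, 40, 11, 19, 42, 4, 10, 30]
Tree (level-order array): [3, None, 31, 23, 49, 12, 30, 40, None, 11, 19, None, None, None, 42, 4, None, None, None, None, None, None, 10]
Compute height bottom-up (empty subtree = -1):
  height(10) = 1 + max(-1, -1) = 0
  height(4) = 1 + max(-1, 0) = 1
  height(11) = 1 + max(1, -1) = 2
  height(19) = 1 + max(-1, -1) = 0
  height(12) = 1 + max(2, 0) = 3
  height(30) = 1 + max(-1, -1) = 0
  height(23) = 1 + max(3, 0) = 4
  height(42) = 1 + max(-1, -1) = 0
  height(40) = 1 + max(-1, 0) = 1
  height(49) = 1 + max(1, -1) = 2
  height(31) = 1 + max(4, 2) = 5
  height(3) = 1 + max(-1, 5) = 6
Height = 6


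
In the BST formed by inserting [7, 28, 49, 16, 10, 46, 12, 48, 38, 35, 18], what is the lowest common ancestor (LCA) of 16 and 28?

Tree insertion order: [7, 28, 49, 16, 10, 46, 12, 48, 38, 35, 18]
Tree (level-order array): [7, None, 28, 16, 49, 10, 18, 46, None, None, 12, None, None, 38, 48, None, None, 35]
In a BST, the LCA of p=16, q=28 is the first node v on the
root-to-leaf path with p <= v <= q (go left if both < v, right if both > v).
Walk from root:
  at 7: both 16 and 28 > 7, go right
  at 28: 16 <= 28 <= 28, this is the LCA
LCA = 28


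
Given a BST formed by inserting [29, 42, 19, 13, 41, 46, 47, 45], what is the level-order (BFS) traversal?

Tree insertion order: [29, 42, 19, 13, 41, 46, 47, 45]
Tree (level-order array): [29, 19, 42, 13, None, 41, 46, None, None, None, None, 45, 47]
BFS from the root, enqueuing left then right child of each popped node:
  queue [29] -> pop 29, enqueue [19, 42], visited so far: [29]
  queue [19, 42] -> pop 19, enqueue [13], visited so far: [29, 19]
  queue [42, 13] -> pop 42, enqueue [41, 46], visited so far: [29, 19, 42]
  queue [13, 41, 46] -> pop 13, enqueue [none], visited so far: [29, 19, 42, 13]
  queue [41, 46] -> pop 41, enqueue [none], visited so far: [29, 19, 42, 13, 41]
  queue [46] -> pop 46, enqueue [45, 47], visited so far: [29, 19, 42, 13, 41, 46]
  queue [45, 47] -> pop 45, enqueue [none], visited so far: [29, 19, 42, 13, 41, 46, 45]
  queue [47] -> pop 47, enqueue [none], visited so far: [29, 19, 42, 13, 41, 46, 45, 47]
Result: [29, 19, 42, 13, 41, 46, 45, 47]


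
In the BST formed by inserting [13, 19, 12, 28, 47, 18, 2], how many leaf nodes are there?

Tree built from: [13, 19, 12, 28, 47, 18, 2]
Tree (level-order array): [13, 12, 19, 2, None, 18, 28, None, None, None, None, None, 47]
Rule: A leaf has 0 children.
Per-node child counts:
  node 13: 2 child(ren)
  node 12: 1 child(ren)
  node 2: 0 child(ren)
  node 19: 2 child(ren)
  node 18: 0 child(ren)
  node 28: 1 child(ren)
  node 47: 0 child(ren)
Matching nodes: [2, 18, 47]
Count of leaf nodes: 3


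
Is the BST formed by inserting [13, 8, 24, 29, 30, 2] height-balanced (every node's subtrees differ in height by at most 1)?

Tree (level-order array): [13, 8, 24, 2, None, None, 29, None, None, None, 30]
Definition: a tree is height-balanced if, at every node, |h(left) - h(right)| <= 1 (empty subtree has height -1).
Bottom-up per-node check:
  node 2: h_left=-1, h_right=-1, diff=0 [OK], height=0
  node 8: h_left=0, h_right=-1, diff=1 [OK], height=1
  node 30: h_left=-1, h_right=-1, diff=0 [OK], height=0
  node 29: h_left=-1, h_right=0, diff=1 [OK], height=1
  node 24: h_left=-1, h_right=1, diff=2 [FAIL (|-1-1|=2 > 1)], height=2
  node 13: h_left=1, h_right=2, diff=1 [OK], height=3
Node 24 violates the condition: |-1 - 1| = 2 > 1.
Result: Not balanced


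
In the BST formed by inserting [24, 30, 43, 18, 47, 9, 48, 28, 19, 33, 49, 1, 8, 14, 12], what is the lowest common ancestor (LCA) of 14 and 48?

Tree insertion order: [24, 30, 43, 18, 47, 9, 48, 28, 19, 33, 49, 1, 8, 14, 12]
Tree (level-order array): [24, 18, 30, 9, 19, 28, 43, 1, 14, None, None, None, None, 33, 47, None, 8, 12, None, None, None, None, 48, None, None, None, None, None, 49]
In a BST, the LCA of p=14, q=48 is the first node v on the
root-to-leaf path with p <= v <= q (go left if both < v, right if both > v).
Walk from root:
  at 24: 14 <= 24 <= 48, this is the LCA
LCA = 24


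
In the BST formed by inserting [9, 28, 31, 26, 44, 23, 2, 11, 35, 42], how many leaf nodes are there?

Tree built from: [9, 28, 31, 26, 44, 23, 2, 11, 35, 42]
Tree (level-order array): [9, 2, 28, None, None, 26, 31, 23, None, None, 44, 11, None, 35, None, None, None, None, 42]
Rule: A leaf has 0 children.
Per-node child counts:
  node 9: 2 child(ren)
  node 2: 0 child(ren)
  node 28: 2 child(ren)
  node 26: 1 child(ren)
  node 23: 1 child(ren)
  node 11: 0 child(ren)
  node 31: 1 child(ren)
  node 44: 1 child(ren)
  node 35: 1 child(ren)
  node 42: 0 child(ren)
Matching nodes: [2, 11, 42]
Count of leaf nodes: 3


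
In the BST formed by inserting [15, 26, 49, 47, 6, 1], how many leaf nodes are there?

Tree built from: [15, 26, 49, 47, 6, 1]
Tree (level-order array): [15, 6, 26, 1, None, None, 49, None, None, 47]
Rule: A leaf has 0 children.
Per-node child counts:
  node 15: 2 child(ren)
  node 6: 1 child(ren)
  node 1: 0 child(ren)
  node 26: 1 child(ren)
  node 49: 1 child(ren)
  node 47: 0 child(ren)
Matching nodes: [1, 47]
Count of leaf nodes: 2


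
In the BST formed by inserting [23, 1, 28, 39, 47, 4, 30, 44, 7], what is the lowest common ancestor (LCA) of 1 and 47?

Tree insertion order: [23, 1, 28, 39, 47, 4, 30, 44, 7]
Tree (level-order array): [23, 1, 28, None, 4, None, 39, None, 7, 30, 47, None, None, None, None, 44]
In a BST, the LCA of p=1, q=47 is the first node v on the
root-to-leaf path with p <= v <= q (go left if both < v, right if both > v).
Walk from root:
  at 23: 1 <= 23 <= 47, this is the LCA
LCA = 23


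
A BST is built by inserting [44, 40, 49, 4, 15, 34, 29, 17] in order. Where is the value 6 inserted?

Starting tree (level order): [44, 40, 49, 4, None, None, None, None, 15, None, 34, 29, None, 17]
Insertion path: 44 -> 40 -> 4 -> 15
Result: insert 6 as left child of 15
Final tree (level order): [44, 40, 49, 4, None, None, None, None, 15, 6, 34, None, None, 29, None, 17]
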